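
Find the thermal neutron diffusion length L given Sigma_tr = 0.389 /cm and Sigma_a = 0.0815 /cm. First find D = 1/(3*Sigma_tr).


D = 1 / (3 * Sigma_tr) = 1 / (3 * 0.389) = 0.8568980 cm
L = sqrt(D / Sigma_a)
L = sqrt(0.8568980 / 0.0815)
L = 3.2425 cm

3.2425


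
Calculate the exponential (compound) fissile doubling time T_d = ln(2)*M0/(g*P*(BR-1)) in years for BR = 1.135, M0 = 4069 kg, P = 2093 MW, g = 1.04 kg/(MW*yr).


Breeding gain G = BR - 1 = 1.135 - 1 = 0.135
Fissile production rate = g * P * G = 1.04 * 2093 * 0.135 = 293.8572 kg/yr
T_d = ln(2) * M0 / (g * P * G)
T_d = ln(2) * 4069 / 293.8572 = 9.5979 yr

9.5979


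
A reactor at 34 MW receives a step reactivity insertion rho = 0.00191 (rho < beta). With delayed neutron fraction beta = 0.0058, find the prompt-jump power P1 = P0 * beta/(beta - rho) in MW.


P1/P0 = beta / (beta - rho)
P1/P0 = 0.0058 / (0.0058 - 0.00191) = 1.491003
P1 = 34 * 1.491003 = 50.694 MW

50.694


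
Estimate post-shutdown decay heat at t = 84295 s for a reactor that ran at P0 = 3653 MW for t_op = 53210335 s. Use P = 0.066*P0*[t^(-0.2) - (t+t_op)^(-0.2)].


P/P0 = 0.066 * [t^(-0.2) - (t + t_op)^(-0.2)]
P/P0 = 0.066 * [84295^(-0.2) - (84295 + 53210335)^(-0.2)]
P/P0 = 0.066 * [0.1034760 - 0.02848809] = 0.004949202
P = 3653 * 0.004949202 = 18.079 MW

18.079


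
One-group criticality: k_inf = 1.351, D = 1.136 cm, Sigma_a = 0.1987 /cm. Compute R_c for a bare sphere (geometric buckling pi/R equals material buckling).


L^2 = D / Sigma_a = 1.136 / 0.1987 = 5.717162 cm^2
B_m^2 = (k_inf - 1) / L^2 = (1.351 - 1) / 5.717162 = 0.06139410 /cm^2
For a bare sphere: B_g = pi/R, so R_c = pi / sqrt(B_m^2)
R_c = pi / sqrt(0.06139410) = 12.679 cm

12.679


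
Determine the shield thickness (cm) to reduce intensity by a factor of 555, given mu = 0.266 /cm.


x = ln(factor) / mu
x = ln(555) / 0.266
x = 23.756 cm

23.756


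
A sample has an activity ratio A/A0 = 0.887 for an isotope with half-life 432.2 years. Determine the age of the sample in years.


lambda = ln(2) / t_half = ln(2) / 432.2 = 0.001603765 /yr
t = -ln(A/A0) / lambda
t = -ln(0.887) / 0.001603765
t = 74.768 yr

74.768


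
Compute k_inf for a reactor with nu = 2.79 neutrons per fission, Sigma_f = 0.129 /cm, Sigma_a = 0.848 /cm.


k_inf = nu * Sigma_f / Sigma_a
k_inf = 2.79 * 0.129 / 0.848
k_inf = 0.42442

0.42442


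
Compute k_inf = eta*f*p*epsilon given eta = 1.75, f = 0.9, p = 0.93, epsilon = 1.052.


k_inf = eta * f * p * epsilon
k_inf = 1.75 * 0.9 * 0.93 * 1.052
k_inf = 1.5409

1.5409


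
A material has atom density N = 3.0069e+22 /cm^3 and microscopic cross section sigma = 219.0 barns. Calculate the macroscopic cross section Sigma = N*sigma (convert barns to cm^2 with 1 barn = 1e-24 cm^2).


Sigma = N * sigma_barns * 1e-24
Sigma = 3.0069e+22 * 219.0 * 1e-24
Sigma = 6.5851 /cm

6.5851


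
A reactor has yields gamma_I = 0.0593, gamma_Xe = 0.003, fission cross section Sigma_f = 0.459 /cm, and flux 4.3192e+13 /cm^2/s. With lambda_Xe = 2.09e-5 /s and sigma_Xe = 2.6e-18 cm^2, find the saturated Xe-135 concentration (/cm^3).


Xe_eq = (gamma_I + gamma_Xe) * Sigma_f * phi / (lambda_Xe + sigma_Xe * phi)
Numerator = (0.0593 + 0.003) * 0.459 * 4.3192e+13 = 1.235105e+12
Denominator = 2.09e-5 + 2.6e-18 * 4.3192e+13 = 1.331992e-04
Xe_eq = 1.235105e+12 / 1.331992e-04 = 9.2726e+15 /cm^3

9.2726e+15


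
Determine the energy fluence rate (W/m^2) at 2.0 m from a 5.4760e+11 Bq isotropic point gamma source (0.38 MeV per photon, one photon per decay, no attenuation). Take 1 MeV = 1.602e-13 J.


psi = A * E * 1.602e-13 / (4*pi*r^2)
psi = 5.4760e+11 * 0.38 * 1.602e-13 / (4*pi*2.0^2)
psi = 6.6319e-04 W/m^2

6.6319e-04


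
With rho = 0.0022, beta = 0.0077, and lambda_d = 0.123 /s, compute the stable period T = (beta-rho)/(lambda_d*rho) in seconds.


T = (beta - rho) / (lambda_d * rho)
T = (0.0077 - 0.0022) / (0.123 * 0.0022)
T = 20.325 s

20.325


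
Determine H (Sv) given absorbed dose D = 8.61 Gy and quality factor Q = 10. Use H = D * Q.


H = D * Q
H = 8.61 * 10
H = 86.100 Sv

86.100


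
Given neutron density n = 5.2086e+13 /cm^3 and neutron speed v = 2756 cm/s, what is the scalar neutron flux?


phi = n * v
phi = 5.2086e+13 * 2756
phi = 1.4355e+17 /cm^2/s

1.4355e+17


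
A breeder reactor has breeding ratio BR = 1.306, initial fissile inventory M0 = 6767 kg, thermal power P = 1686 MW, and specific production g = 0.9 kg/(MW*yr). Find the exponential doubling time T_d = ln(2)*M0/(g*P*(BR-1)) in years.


Breeding gain G = BR - 1 = 1.306 - 1 = 0.306
Fissile production rate = g * P * G = 0.9 * 1686 * 0.306 = 464.3244 kg/yr
T_d = ln(2) * M0 / (g * P * G)
T_d = ln(2) * 6767 / 464.3244 = 10.102 yr

10.102


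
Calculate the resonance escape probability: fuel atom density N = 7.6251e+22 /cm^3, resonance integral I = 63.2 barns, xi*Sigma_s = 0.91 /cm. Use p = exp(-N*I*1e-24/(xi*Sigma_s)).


p = exp(-N * I * 1e-24 / (xi*Sigma_s))
p = exp(-7.6251e+22 * 63.2 * 1e-24 / 0.91)
p = 0.0050132

0.0050132


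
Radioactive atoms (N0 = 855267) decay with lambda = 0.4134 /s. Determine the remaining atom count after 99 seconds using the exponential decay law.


N = N0 * exp(-lambda * t)
N = 855267 * exp(-0.4134 * 99)
N = 1.4385e-12

1.4385e-12


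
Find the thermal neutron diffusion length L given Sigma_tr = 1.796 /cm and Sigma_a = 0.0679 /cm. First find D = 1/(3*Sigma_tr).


D = 1 / (3 * Sigma_tr) = 1 / (3 * 1.796) = 0.1855976 cm
L = sqrt(D / Sigma_a)
L = sqrt(0.1855976 / 0.0679)
L = 1.6533 cm

1.6533


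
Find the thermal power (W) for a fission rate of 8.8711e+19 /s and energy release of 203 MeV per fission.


P = fission_rate * E_MeV * 1.602e-13
P = 8.8711e+19 * 203 * 1.602e-13
P = 2.8849e+09 W

2.8849e+09


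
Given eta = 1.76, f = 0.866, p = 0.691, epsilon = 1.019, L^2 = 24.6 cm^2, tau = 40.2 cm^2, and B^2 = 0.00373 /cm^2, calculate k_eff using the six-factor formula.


k_inf = eta*f*p*eps = 1.76*0.866*0.691*1.019 = 1.073205
P_TNL = 1/(1 + L^2*B^2) = 1/(1 + 24.6*0.00373) = 0.9159539
P_FNL = exp(-B^2*tau) = exp(-0.00373*40.2) = 0.8607545
k_eff = k_inf * P_TNL * P_FNL = 1.073205 * 0.9159539 * 0.8607545
k_eff = 0.84613

0.84613


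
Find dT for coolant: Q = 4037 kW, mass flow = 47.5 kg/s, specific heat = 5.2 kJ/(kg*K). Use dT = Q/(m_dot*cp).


dT = Q / (m_dot * cp)
dT = 4037 / (47.5 * 5.2)
dT = 16.344 C

16.344


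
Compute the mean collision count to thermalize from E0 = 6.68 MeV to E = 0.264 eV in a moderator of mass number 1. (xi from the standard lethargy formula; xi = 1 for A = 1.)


xi = 1 + (A-1)^2/(2A)*ln((A-1)/(A+1)) = 1 (for A = 1)
n = ln(E0/E) / xi
n = ln(6.68e6 / 0.264) / 1
n = ln(2.530303e+07) / 1 = 17.046

17.046


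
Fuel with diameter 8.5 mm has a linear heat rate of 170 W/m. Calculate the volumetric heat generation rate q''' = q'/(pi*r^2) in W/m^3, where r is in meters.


r = D / 2 / 1000 = 8.5 / 2 / 1000 = 0.00425 m
q''' = q' / (pi * r^2)
q''' = 170 / (pi * 0.00425^2)
q''' = 2.9959e+06 W/m^3

2.9959e+06


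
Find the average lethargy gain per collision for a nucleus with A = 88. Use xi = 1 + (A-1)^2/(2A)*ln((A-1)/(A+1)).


xi = 1 + (A-1)^2/(2A) * ln((A-1)/(A+1))
xi = 1 + (88-1)^2/(2*88) * ln((88-1)/(88 +1))
xi = 0.022556

0.022556


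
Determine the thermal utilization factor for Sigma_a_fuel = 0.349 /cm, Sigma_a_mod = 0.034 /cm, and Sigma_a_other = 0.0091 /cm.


f = Sigma_a_fuel / (Sigma_a_fuel + Sigma_a_mod + Sigma_a_other)
f = 0.349 / (0.349 + 0.034 + 0.0091)
f = 0.89008

0.89008


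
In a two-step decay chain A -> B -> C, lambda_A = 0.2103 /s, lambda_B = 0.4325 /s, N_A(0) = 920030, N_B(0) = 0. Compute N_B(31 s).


N_B(t) = lambda_A * N_A0 / (lambda_B - lambda_A) * [exp(-lambda_A*t) - exp(-lambda_B*t)]
exp(-0.2103*31) = 0.001474701; exp(-0.4325*31) = 1.503823e-06
N_B = 0.2103 * 920030 / (0.4325 - 0.2103) * (0.001474701 - 1.503823e-06)
N_B = 1282.8

1282.8


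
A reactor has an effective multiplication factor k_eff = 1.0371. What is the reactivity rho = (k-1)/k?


rho = (k_eff - 1) / k_eff
rho = (1.0371 - 1) / 1.0371
rho = 0.035773

0.035773


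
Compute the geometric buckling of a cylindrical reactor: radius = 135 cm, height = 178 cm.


B^2 = (2.405/R)^2 + (pi/H)^2
B^2 = (2.405/135)^2 + (pi/178)^2
B^2 = 6.2887e-04 /cm^2

6.2887e-04


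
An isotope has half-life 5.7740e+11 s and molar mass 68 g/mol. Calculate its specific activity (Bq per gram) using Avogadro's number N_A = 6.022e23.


lambda = ln(2) / t_half = ln(2) / 5.7740e+11 = 1.200463e-12 /s
SA = lambda * N_A / M
SA = 1.200463e-12 * 6.022e23 / 68
SA = 1.0631e+10 Bq/g

1.0631e+10


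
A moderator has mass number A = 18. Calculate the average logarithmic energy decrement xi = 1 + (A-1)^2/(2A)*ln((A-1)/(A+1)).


xi = 1 + (A-1)^2/(2A) * ln((A-1)/(A+1))
xi = 1 + (18-1)^2/(2*18) * ln((18-1)/(18 +1))
xi = 0.10711

0.10711


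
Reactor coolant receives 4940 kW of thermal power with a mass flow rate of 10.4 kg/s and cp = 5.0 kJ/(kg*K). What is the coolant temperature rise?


dT = Q / (m_dot * cp)
dT = 4940 / (10.4 * 5.0)
dT = 95.000 C

95.000


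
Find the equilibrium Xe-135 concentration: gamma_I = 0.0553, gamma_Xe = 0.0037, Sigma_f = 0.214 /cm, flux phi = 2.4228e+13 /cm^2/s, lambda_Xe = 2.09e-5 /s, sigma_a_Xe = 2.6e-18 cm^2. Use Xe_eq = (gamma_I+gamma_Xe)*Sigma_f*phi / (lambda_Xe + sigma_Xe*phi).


Xe_eq = (gamma_I + gamma_Xe) * Sigma_f * phi / (lambda_Xe + sigma_Xe * phi)
Numerator = (0.0553 + 0.0037) * 0.214 * 2.4228e+13 = 3.059027e+11
Denominator = 2.09e-5 + 2.6e-18 * 2.4228e+13 = 8.389280e-05
Xe_eq = 3.059027e+11 / 8.389280e-05 = 3.6464e+15 /cm^3

3.6464e+15


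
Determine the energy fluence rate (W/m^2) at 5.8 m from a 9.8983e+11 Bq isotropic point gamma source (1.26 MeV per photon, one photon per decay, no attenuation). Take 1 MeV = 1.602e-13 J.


psi = A * E * 1.602e-13 / (4*pi*r^2)
psi = 9.8983e+11 * 1.26 * 1.602e-13 / (4*pi*5.8^2)
psi = 4.7264e-04 W/m^2

4.7264e-04


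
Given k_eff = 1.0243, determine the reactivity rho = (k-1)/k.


rho = (k_eff - 1) / k_eff
rho = (1.0243 - 1) / 1.0243
rho = 0.023724

0.023724


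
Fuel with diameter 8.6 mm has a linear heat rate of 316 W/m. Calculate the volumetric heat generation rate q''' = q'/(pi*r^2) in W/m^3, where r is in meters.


r = D / 2 / 1000 = 8.6 / 2 / 1000 = 0.0043 m
q''' = q' / (pi * r^2)
q''' = 316 / (pi * 0.0043^2)
q''' = 5.4400e+06 W/m^3

5.4400e+06


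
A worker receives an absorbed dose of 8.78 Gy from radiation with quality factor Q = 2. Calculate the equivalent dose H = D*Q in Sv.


H = D * Q
H = 8.78 * 2
H = 17.560 Sv

17.560


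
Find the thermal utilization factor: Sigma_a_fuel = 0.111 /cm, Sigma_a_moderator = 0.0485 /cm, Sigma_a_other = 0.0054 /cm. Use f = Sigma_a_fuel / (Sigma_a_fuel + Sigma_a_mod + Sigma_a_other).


f = Sigma_a_fuel / (Sigma_a_fuel + Sigma_a_mod + Sigma_a_other)
f = 0.111 / (0.111 + 0.0485 + 0.0054)
f = 0.67314

0.67314


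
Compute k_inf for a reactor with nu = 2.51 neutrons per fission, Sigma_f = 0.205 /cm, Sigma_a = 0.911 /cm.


k_inf = nu * Sigma_f / Sigma_a
k_inf = 2.51 * 0.205 / 0.911
k_inf = 0.56482

0.56482


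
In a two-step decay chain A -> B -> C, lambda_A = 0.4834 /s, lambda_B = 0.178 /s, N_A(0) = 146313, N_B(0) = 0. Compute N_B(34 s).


N_B(t) = lambda_A * N_A0 / (lambda_B - lambda_A) * [exp(-lambda_A*t) - exp(-lambda_B*t)]
exp(-0.4834*34) = 7.279635e-08; exp(-0.178*34) = 0.002353151
N_B = 0.4834 * 146313 / (0.178 - 0.4834) * (7.279635e-08 - 0.002353151)
N_B = 544.95

544.95


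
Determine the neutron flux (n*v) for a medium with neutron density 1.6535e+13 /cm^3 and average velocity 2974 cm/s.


phi = n * v
phi = 1.6535e+13 * 2974
phi = 4.9175e+16 /cm^2/s

4.9175e+16


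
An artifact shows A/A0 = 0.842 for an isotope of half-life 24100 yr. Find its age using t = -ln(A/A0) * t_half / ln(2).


lambda = ln(2) / t_half = ln(2) / 24100 = 2.876129e-05 /yr
t = -ln(A/A0) / lambda
t = -ln(0.842) / 2.876129e-05
t = 5979.4 yr

5979.4


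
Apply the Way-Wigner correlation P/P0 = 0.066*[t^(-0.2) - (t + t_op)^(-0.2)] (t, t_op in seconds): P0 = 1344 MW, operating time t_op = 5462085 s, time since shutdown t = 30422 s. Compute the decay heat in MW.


P/P0 = 0.066 * [t^(-0.2) - (t + t_op)^(-0.2)]
P/P0 = 0.066 * [30422^(-0.2) - (30422 + 5462085)^(-0.2)]
P/P0 = 0.066 * [0.1268710 - 0.04487928] = 0.005411454
P = 1344 * 0.005411454 = 7.2730 MW

7.2730


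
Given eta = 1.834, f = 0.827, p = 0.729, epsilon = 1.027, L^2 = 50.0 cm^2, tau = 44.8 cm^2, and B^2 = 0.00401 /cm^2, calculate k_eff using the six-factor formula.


k_inf = eta*f*p*eps = 1.834*0.827*0.729*1.027 = 1.135541
P_TNL = 1/(1 + L^2*B^2) = 1/(1 + 50.0*0.00401) = 0.8329863
P_FNL = exp(-B^2*tau) = exp(-0.00401*44.8) = 0.8355643
k_eff = k_inf * P_TNL * P_FNL = 1.135541 * 0.8329863 * 0.8355643
k_eff = 0.79035

0.79035


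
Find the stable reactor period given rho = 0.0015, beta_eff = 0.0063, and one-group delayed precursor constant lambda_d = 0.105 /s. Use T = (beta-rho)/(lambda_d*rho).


T = (beta - rho) / (lambda_d * rho)
T = (0.0063 - 0.0015) / (0.105 * 0.0015)
T = 30.476 s

30.476


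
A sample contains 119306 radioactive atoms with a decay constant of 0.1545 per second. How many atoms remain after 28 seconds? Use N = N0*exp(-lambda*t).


N = N0 * exp(-lambda * t)
N = 119306 * exp(-0.1545 * 28)
N = 1577.3

1577.3


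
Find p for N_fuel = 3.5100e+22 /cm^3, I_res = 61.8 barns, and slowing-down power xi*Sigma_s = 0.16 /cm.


p = exp(-N * I * 1e-24 / (xi*Sigma_s))
p = exp(-3.5100e+22 * 61.8 * 1e-24 / 0.16)
p = 1.2945e-06

1.2945e-06


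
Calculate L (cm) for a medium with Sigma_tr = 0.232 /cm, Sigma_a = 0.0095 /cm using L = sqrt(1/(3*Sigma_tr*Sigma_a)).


D = 1 / (3 * Sigma_tr) = 1 / (3 * 0.232) = 1.436782 cm
L = sqrt(D / Sigma_a)
L = sqrt(1.436782 / 0.0095)
L = 12.298 cm

12.298


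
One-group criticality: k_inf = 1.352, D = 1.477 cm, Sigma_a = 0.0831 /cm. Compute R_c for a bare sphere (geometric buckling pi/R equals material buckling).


L^2 = D / Sigma_a = 1.477 / 0.0831 = 17.77377 cm^2
B_m^2 = (k_inf - 1) / L^2 = (1.352 - 1) / 17.77377 = 0.01980446 /cm^2
For a bare sphere: B_g = pi/R, so R_c = pi / sqrt(B_m^2)
R_c = pi / sqrt(0.01980446) = 22.324 cm

22.324


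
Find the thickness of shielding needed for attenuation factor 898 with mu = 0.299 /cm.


x = ln(factor) / mu
x = ln(898) / 0.299
x = 22.743 cm

22.743


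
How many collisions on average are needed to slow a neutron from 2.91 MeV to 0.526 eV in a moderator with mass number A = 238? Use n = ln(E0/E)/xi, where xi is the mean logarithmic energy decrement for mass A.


xi = 1 + (A-1)^2/(2A)*ln((A-1)/(A+1)) = 0.008379872 (for A = 238)
n = ln(E0/E) / xi
n = ln(2.91e6 / 0.526) / 0.008379872
n = ln(5.532319e+06) / 0.008379872 = 1852.8

1852.8


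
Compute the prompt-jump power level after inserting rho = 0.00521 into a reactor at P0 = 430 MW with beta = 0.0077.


P1/P0 = beta / (beta - rho)
P1/P0 = 0.0077 / (0.0077 - 0.00521) = 3.092369
P1 = 430 * 3.092369 = 1329.7 MW

1329.7


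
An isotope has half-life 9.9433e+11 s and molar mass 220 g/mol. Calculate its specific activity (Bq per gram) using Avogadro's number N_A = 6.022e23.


lambda = ln(2) / t_half = ln(2) / 9.9433e+11 = 6.970997e-13 /s
SA = lambda * N_A / M
SA = 6.970997e-13 * 6.022e23 / 220
SA = 1.9082e+09 Bq/g

1.9082e+09


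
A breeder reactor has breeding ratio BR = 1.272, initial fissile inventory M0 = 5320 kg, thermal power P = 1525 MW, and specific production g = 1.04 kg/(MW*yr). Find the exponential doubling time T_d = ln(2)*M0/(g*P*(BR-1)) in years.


Breeding gain G = BR - 1 = 1.272 - 1 = 0.272
Fissile production rate = g * P * G = 1.04 * 1525 * 0.272 = 431.392 kg/yr
T_d = ln(2) * M0 / (g * P * G)
T_d = ln(2) * 5320 / 431.392 = 8.5480 yr

8.5480


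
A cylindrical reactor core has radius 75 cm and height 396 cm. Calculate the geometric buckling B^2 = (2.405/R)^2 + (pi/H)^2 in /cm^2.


B^2 = (2.405/R)^2 + (pi/H)^2
B^2 = (2.405/75)^2 + (pi/396)^2
B^2 = 0.0010912 /cm^2

0.0010912


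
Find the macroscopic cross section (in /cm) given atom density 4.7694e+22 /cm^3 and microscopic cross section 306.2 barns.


Sigma = N * sigma_barns * 1e-24
Sigma = 4.7694e+22 * 306.2 * 1e-24
Sigma = 14.604 /cm

14.604


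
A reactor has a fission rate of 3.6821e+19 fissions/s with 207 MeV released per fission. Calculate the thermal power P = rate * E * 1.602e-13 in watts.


P = fission_rate * E_MeV * 1.602e-13
P = 3.6821e+19 * 207 * 1.602e-13
P = 1.2210e+09 W

1.2210e+09


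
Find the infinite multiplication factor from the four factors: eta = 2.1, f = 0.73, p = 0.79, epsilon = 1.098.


k_inf = eta * f * p * epsilon
k_inf = 2.1 * 0.73 * 0.79 * 1.098
k_inf = 1.3298

1.3298


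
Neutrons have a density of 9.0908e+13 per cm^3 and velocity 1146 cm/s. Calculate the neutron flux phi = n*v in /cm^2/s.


phi = n * v
phi = 9.0908e+13 * 1146
phi = 1.0418e+17 /cm^2/s

1.0418e+17


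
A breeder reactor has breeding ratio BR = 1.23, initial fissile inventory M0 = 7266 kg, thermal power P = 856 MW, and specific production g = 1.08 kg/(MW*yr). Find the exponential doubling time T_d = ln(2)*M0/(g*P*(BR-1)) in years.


Breeding gain G = BR - 1 = 1.23 - 1 = 0.23
Fissile production rate = g * P * G = 1.08 * 856 * 0.23 = 212.6304 kg/yr
T_d = ln(2) * M0 / (g * P * G)
T_d = ln(2) * 7266 / 212.6304 = 23.686 yr

23.686


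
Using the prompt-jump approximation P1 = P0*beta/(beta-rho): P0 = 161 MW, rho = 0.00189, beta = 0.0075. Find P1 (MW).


P1/P0 = beta / (beta - rho)
P1/P0 = 0.0075 / (0.0075 - 0.00189) = 1.336898
P1 = 161 * 1.336898 = 215.24 MW

215.24


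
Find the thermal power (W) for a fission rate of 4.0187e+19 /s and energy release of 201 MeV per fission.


P = fission_rate * E_MeV * 1.602e-13
P = 4.0187e+19 * 201 * 1.602e-13
P = 1.2940e+09 W

1.2940e+09


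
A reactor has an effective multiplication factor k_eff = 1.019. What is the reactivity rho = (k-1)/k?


rho = (k_eff - 1) / k_eff
rho = (1.019 - 1) / 1.019
rho = 0.018646

0.018646


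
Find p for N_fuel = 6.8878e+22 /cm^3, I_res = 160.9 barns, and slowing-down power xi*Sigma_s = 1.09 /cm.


p = exp(-N * I * 1e-24 / (xi*Sigma_s))
p = exp(-6.8878e+22 * 160.9 * 1e-24 / 1.09)
p = 3.8402e-05

3.8402e-05


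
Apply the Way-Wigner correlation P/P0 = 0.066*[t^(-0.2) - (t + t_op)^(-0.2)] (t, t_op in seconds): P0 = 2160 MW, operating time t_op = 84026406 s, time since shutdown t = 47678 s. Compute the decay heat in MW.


P/P0 = 0.066 * [t^(-0.2) - (t + t_op)^(-0.2)]
P/P0 = 0.066 * [47678^(-0.2) - (47678 + 84026406)^(-0.2)]
P/P0 = 0.066 * [0.1159675 - 0.02600564] = 0.005937483
P = 2160 * 0.005937483 = 12.825 MW

12.825


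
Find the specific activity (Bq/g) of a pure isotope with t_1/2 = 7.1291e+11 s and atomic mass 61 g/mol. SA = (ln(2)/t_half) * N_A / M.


lambda = ln(2) / t_half = ln(2) / 7.1291e+11 = 9.722787e-13 /s
SA = lambda * N_A / M
SA = 9.722787e-13 * 6.022e23 / 61
SA = 9.5985e+09 Bq/g

9.5985e+09


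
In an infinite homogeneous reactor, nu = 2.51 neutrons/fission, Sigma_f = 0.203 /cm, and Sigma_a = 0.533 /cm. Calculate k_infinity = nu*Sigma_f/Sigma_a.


k_inf = nu * Sigma_f / Sigma_a
k_inf = 2.51 * 0.203 / 0.533
k_inf = 0.95597

0.95597


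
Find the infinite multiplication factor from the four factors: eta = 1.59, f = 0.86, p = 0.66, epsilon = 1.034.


k_inf = eta * f * p * epsilon
k_inf = 1.59 * 0.86 * 0.66 * 1.034
k_inf = 0.93317

0.93317


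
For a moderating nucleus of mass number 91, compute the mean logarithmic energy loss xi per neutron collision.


xi = 1 + (A-1)^2/(2A) * ln((A-1)/(A+1))
xi = 1 + (91-1)^2/(2*91) * ln((91-1)/(91 +1))
xi = 0.021818

0.021818


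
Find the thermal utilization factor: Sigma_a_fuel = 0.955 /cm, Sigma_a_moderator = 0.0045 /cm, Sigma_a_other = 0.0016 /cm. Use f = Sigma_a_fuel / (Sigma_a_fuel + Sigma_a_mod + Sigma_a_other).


f = Sigma_a_fuel / (Sigma_a_fuel + Sigma_a_mod + Sigma_a_other)
f = 0.955 / (0.955 + 0.0045 + 0.0016)
f = 0.99365

0.99365


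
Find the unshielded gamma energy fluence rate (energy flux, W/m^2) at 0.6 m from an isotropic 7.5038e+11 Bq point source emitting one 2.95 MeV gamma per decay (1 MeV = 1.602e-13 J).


psi = A * E * 1.602e-13 / (4*pi*r^2)
psi = 7.5038e+11 * 2.95 * 1.602e-13 / (4*pi*0.6^2)
psi = 0.078389 W/m^2

0.078389


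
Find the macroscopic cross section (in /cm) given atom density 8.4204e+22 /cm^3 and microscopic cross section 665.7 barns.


Sigma = N * sigma_barns * 1e-24
Sigma = 8.4204e+22 * 665.7 * 1e-24
Sigma = 56.055 /cm

56.055


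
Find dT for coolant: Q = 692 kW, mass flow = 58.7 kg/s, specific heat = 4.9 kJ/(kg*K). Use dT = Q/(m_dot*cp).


dT = Q / (m_dot * cp)
dT = 692 / (58.7 * 4.9)
dT = 2.4059 C

2.4059


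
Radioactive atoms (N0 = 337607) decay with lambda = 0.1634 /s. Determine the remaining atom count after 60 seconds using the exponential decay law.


N = N0 * exp(-lambda * t)
N = 337607 * exp(-0.1634 * 60)
N = 18.646

18.646


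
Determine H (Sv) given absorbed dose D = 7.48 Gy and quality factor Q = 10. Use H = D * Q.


H = D * Q
H = 7.48 * 10
H = 74.800 Sv

74.800


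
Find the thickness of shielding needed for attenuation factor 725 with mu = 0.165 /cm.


x = ln(factor) / mu
x = ln(725) / 0.165
x = 39.916 cm

39.916


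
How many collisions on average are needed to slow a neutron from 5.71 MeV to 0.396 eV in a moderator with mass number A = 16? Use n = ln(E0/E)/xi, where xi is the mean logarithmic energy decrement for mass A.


xi = 1 + (A-1)^2/(2A)*ln((A-1)/(A+1)) = 0.1199467 (for A = 16)
n = ln(E0/E) / xi
n = ln(5.71e6 / 0.396) / 0.1199467
n = ln(1.441919e+07) / 0.1199467 = 137.43

137.43


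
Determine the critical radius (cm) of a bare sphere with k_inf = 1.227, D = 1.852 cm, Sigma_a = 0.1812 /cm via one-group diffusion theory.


L^2 = D / Sigma_a = 1.852 / 0.1812 = 10.22075 cm^2
B_m^2 = (k_inf - 1) / L^2 = (1.227 - 1) / 10.22075 = 0.02220972 /cm^2
For a bare sphere: B_g = pi/R, so R_c = pi / sqrt(B_m^2)
R_c = pi / sqrt(0.02220972) = 21.080 cm

21.080


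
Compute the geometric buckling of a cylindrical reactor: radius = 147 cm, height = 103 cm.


B^2 = (2.405/R)^2 + (pi/H)^2
B^2 = (2.405/147)^2 + (pi/103)^2
B^2 = 0.0011980 /cm^2

0.0011980


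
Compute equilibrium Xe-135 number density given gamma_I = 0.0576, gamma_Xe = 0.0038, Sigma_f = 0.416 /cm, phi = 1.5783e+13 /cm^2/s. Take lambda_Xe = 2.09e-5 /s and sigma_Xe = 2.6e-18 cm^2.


Xe_eq = (gamma_I + gamma_Xe) * Sigma_f * phi / (lambda_Xe + sigma_Xe * phi)
Numerator = (0.0576 + 0.0038) * 0.416 * 1.5783e+13 = 4.031357e+11
Denominator = 2.09e-5 + 2.6e-18 * 1.5783e+13 = 6.193580e-05
Xe_eq = 4.031357e+11 / 6.193580e-05 = 6.5089e+15 /cm^3

6.5089e+15


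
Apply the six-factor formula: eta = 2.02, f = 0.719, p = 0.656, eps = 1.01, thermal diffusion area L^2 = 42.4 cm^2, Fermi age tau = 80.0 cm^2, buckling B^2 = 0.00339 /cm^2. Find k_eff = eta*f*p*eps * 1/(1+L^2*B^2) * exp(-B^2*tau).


k_inf = eta*f*p*eps = 2.02*0.719*0.656*1.01 = 0.9622889
P_TNL = 1/(1 + L^2*B^2) = 1/(1 + 42.4*0.00339) = 0.8743276
P_FNL = exp(-B^2*tau) = exp(-0.00339*80.0) = 0.7624640
k_eff = k_inf * P_TNL * P_FNL = 0.9622889 * 0.8743276 * 0.7624640
k_eff = 0.64150

0.64150


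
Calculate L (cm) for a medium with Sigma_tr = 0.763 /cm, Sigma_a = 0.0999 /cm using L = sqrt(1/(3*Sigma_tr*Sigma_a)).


D = 1 / (3 * Sigma_tr) = 1 / (3 * 0.763) = 0.4368720 cm
L = sqrt(D / Sigma_a)
L = sqrt(0.4368720 / 0.0999)
L = 2.0912 cm

2.0912


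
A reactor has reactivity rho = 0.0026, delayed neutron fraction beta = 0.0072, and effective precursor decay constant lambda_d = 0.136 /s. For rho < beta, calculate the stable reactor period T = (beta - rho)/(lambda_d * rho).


T = (beta - rho) / (lambda_d * rho)
T = (0.0072 - 0.0026) / (0.136 * 0.0026)
T = 13.009 s

13.009


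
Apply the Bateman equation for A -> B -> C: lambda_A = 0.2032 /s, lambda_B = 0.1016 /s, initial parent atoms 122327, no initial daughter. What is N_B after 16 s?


N_B(t) = lambda_A * N_A0 / (lambda_B - lambda_A) * [exp(-lambda_A*t) - exp(-lambda_B*t)]
exp(-0.2032*16) = 0.03872771; exp(-0.1016*16) = 0.1967936
N_B = 0.2032 * 122327 / (0.1016 - 0.2032) * (0.03872771 - 0.1967936)
N_B = 38671

38671


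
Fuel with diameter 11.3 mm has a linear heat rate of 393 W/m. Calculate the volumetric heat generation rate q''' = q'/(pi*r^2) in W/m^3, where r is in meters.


r = D / 2 / 1000 = 11.3 / 2 / 1000 = 0.00565 m
q''' = q' / (pi * r^2)
q''' = 393 / (pi * 0.00565^2)
q''' = 3.9187e+06 W/m^3

3.9187e+06


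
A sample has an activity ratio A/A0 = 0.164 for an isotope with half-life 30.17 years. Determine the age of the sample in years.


lambda = ln(2) / t_half = ln(2) / 30.17 = 0.02297472 /yr
t = -ln(A/A0) / lambda
t = -ln(0.164) / 0.02297472
t = 78.690 yr

78.690


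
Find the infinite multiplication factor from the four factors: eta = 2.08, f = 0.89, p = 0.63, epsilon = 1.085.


k_inf = eta * f * p * epsilon
k_inf = 2.08 * 0.89 * 0.63 * 1.085
k_inf = 1.2654

1.2654


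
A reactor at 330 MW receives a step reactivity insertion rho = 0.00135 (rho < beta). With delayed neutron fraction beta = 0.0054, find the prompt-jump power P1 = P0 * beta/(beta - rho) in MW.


P1/P0 = beta / (beta - rho)
P1/P0 = 0.0054 / (0.0054 - 0.00135) = 1.333333
P1 = 330 * 1.333333 = 440.00 MW

440.00


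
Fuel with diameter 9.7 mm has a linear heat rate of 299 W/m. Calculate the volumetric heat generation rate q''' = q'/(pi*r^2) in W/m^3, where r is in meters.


r = D / 2 / 1000 = 9.7 / 2 / 1000 = 0.00485 m
q''' = q' / (pi * r^2)
q''' = 299 / (pi * 0.00485^2)
q''' = 4.0461e+06 W/m^3

4.0461e+06


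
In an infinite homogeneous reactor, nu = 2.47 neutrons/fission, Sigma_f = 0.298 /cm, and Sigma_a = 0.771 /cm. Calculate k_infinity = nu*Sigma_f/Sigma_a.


k_inf = nu * Sigma_f / Sigma_a
k_inf = 2.47 * 0.298 / 0.771
k_inf = 0.95468

0.95468


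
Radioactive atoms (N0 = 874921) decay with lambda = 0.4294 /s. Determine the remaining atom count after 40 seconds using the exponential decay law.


N = N0 * exp(-lambda * t)
N = 874921 * exp(-0.4294 * 40)
N = 0.030376

0.030376


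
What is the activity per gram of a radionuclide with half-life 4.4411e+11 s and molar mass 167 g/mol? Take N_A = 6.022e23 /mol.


lambda = ln(2) / t_half = ln(2) / 4.4411e+11 = 1.560756e-12 /s
SA = lambda * N_A / M
SA = 1.560756e-12 * 6.022e23 / 167
SA = 5.6281e+09 Bq/g

5.6281e+09


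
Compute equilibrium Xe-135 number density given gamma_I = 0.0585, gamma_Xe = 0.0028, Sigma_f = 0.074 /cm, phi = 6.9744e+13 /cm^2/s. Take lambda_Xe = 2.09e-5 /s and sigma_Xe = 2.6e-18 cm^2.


Xe_eq = (gamma_I + gamma_Xe) * Sigma_f * phi / (lambda_Xe + sigma_Xe * phi)
Numerator = (0.0585 + 0.0028) * 0.074 * 6.9744e+13 = 3.163727e+11
Denominator = 2.09e-5 + 2.6e-18 * 6.9744e+13 = 2.022344e-04
Xe_eq = 3.163727e+11 / 2.022344e-04 = 1.5644e+15 /cm^3

1.5644e+15


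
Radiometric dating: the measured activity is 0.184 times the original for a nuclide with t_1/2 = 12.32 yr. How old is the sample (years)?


lambda = ln(2) / t_half = ln(2) / 12.32 = 0.05626195 /yr
t = -ln(A/A0) / lambda
t = -ln(0.184) / 0.05626195
t = 30.088 yr

30.088


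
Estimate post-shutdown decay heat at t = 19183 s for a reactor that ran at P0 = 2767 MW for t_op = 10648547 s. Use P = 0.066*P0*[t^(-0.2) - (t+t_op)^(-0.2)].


P/P0 = 0.066 * [t^(-0.2) - (t + t_op)^(-0.2)]
P/P0 = 0.066 * [19183^(-0.2) - (19183 + 10648547)^(-0.2)]
P/P0 = 0.066 * [0.1391287 - 0.03929937] = 0.006588736
P = 2767 * 0.006588736 = 18.231 MW

18.231


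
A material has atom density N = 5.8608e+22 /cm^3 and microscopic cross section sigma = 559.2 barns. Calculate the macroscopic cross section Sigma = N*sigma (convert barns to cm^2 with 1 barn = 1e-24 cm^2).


Sigma = N * sigma_barns * 1e-24
Sigma = 5.8608e+22 * 559.2 * 1e-24
Sigma = 32.774 /cm

32.774


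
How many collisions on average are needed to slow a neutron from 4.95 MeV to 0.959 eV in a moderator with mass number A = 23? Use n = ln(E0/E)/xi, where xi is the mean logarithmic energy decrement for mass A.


xi = 1 + (A-1)^2/(2A)*ln((A-1)/(A+1)) = 0.08448899 (for A = 23)
n = ln(E0/E) / xi
n = ln(4.95e6 / 0.959) / 0.08448899
n = ln(5.161627e+06) / 0.08448899 = 182.94

182.94


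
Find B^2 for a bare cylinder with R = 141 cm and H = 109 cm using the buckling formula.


B^2 = (2.405/R)^2 + (pi/H)^2
B^2 = (2.405/141)^2 + (pi/109)^2
B^2 = 0.0011216 /cm^2

0.0011216


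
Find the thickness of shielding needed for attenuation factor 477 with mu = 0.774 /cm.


x = ln(factor) / mu
x = ln(477) / 0.774
x = 7.9684 cm

7.9684


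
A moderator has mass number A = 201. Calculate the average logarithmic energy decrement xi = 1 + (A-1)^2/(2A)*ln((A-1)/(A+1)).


xi = 1 + (A-1)^2/(2A) * ln((A-1)/(A+1))
xi = 1 + (201-1)^2/(2*201) * ln((201-1)/(201 +1))
xi = 0.0099173

0.0099173


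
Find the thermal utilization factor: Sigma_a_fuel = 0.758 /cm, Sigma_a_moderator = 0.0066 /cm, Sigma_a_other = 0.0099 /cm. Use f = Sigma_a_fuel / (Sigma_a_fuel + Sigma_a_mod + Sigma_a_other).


f = Sigma_a_fuel / (Sigma_a_fuel + Sigma_a_mod + Sigma_a_other)
f = 0.758 / (0.758 + 0.0066 + 0.0099)
f = 0.97870

0.97870


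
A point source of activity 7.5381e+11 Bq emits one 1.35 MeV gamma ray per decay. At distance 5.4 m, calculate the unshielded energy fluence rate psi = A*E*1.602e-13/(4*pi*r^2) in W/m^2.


psi = A * E * 1.602e-13 / (4*pi*r^2)
psi = 7.5381e+11 * 1.35 * 1.602e-13 / (4*pi*5.4^2)
psi = 4.4490e-04 W/m^2

4.4490e-04


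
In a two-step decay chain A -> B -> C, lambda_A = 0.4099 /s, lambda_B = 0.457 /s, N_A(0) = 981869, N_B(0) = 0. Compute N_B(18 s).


N_B(t) = lambda_A * N_A0 / (lambda_B - lambda_A) * [exp(-lambda_A*t) - exp(-lambda_B*t)]
exp(-0.4099*18) = 6.247244e-04; exp(-0.457*18) = 2.676046e-04
N_B = 0.4099 * 981869 / (0.457 - 0.4099) * (6.247244e-04 - 2.676046e-04)
N_B = 3051.6

3051.6


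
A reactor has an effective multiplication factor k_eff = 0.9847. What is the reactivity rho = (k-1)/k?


rho = (k_eff - 1) / k_eff
rho = (0.9847 - 1) / 0.9847
rho = -0.015538

-0.015538


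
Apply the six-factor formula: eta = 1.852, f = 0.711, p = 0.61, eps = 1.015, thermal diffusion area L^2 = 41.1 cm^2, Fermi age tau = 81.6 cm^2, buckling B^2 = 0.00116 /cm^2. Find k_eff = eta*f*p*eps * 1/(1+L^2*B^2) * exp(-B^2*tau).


k_inf = eta*f*p*eps = 1.852*0.711*0.61*1.015 = 0.8152794
P_TNL = 1/(1 + L^2*B^2) = 1/(1 + 41.1*0.00116) = 0.9544936
P_FNL = exp(-B^2*tau) = exp(-0.00116*81.6) = 0.9096858
k_eff = k_inf * P_TNL * P_FNL = 0.8152794 * 0.9544936 * 0.9096858
k_eff = 0.70790

0.70790


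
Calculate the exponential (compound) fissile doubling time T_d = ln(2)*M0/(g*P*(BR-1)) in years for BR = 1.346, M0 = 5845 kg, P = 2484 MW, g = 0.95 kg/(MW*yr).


Breeding gain G = BR - 1 = 1.346 - 1 = 0.346
Fissile production rate = g * P * G = 0.95 * 2484 * 0.346 = 816.4908 kg/yr
T_d = ln(2) * M0 / (g * P * G)
T_d = ln(2) * 5845 / 816.4908 = 4.9620 yr

4.9620


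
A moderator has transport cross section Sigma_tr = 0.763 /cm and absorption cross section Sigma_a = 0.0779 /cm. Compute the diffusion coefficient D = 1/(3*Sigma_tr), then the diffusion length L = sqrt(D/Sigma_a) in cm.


D = 1 / (3 * Sigma_tr) = 1 / (3 * 0.763) = 0.4368720 cm
L = sqrt(D / Sigma_a)
L = sqrt(0.4368720 / 0.0779)
L = 2.3681 cm

2.3681


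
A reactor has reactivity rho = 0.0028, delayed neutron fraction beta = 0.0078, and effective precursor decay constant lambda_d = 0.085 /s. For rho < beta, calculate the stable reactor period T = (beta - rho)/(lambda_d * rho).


T = (beta - rho) / (lambda_d * rho)
T = (0.0078 - 0.0028) / (0.085 * 0.0028)
T = 21.008 s

21.008


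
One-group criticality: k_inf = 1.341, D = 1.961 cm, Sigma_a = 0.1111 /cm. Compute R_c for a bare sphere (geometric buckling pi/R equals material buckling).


L^2 = D / Sigma_a = 1.961 / 0.1111 = 17.65077 cm^2
B_m^2 = (k_inf - 1) / L^2 = (1.341 - 1) / 17.65077 = 0.01931927 /cm^2
For a bare sphere: B_g = pi/R, so R_c = pi / sqrt(B_m^2)
R_c = pi / sqrt(0.01931927) = 22.602 cm

22.602


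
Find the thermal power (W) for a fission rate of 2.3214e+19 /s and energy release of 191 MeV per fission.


P = fission_rate * E_MeV * 1.602e-13
P = 2.3214e+19 * 191 * 1.602e-13
P = 7.1031e+08 W

7.1031e+08


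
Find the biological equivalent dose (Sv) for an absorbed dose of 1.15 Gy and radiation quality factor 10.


H = D * Q
H = 1.15 * 10
H = 11.500 Sv

11.500


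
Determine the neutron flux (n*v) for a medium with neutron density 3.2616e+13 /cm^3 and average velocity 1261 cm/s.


phi = n * v
phi = 3.2616e+13 * 1261
phi = 4.1129e+16 /cm^2/s

4.1129e+16


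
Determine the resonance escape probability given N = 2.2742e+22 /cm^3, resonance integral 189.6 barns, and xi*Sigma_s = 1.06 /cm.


p = exp(-N * I * 1e-24 / (xi*Sigma_s))
p = exp(-2.2742e+22 * 189.6 * 1e-24 / 1.06)
p = 0.017115

0.017115


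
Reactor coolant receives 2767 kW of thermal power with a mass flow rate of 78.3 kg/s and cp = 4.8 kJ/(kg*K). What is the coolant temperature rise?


dT = Q / (m_dot * cp)
dT = 2767 / (78.3 * 4.8)
dT = 7.3622 C

7.3622


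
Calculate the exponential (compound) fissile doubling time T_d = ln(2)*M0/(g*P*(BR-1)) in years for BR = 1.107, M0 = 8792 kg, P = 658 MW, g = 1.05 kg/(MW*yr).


Breeding gain G = BR - 1 = 1.107 - 1 = 0.107
Fissile production rate = g * P * G = 1.05 * 658 * 0.107 = 73.9263 kg/yr
T_d = ln(2) * M0 / (g * P * G)
T_d = ln(2) * 8792 / 73.9263 = 82.435 yr

82.435


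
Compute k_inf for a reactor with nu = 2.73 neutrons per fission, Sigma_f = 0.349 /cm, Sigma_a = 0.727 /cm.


k_inf = nu * Sigma_f / Sigma_a
k_inf = 2.73 * 0.349 / 0.727
k_inf = 1.3106

1.3106


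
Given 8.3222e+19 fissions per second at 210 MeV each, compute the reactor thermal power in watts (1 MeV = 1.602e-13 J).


P = fission_rate * E_MeV * 1.602e-13
P = 8.3222e+19 * 210 * 1.602e-13
P = 2.7998e+09 W

2.7998e+09


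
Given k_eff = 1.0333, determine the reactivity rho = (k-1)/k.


rho = (k_eff - 1) / k_eff
rho = (1.0333 - 1) / 1.0333
rho = 0.032227

0.032227


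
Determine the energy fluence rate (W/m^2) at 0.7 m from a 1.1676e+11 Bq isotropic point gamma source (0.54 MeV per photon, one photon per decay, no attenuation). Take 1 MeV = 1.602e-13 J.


psi = A * E * 1.602e-13 / (4*pi*r^2)
psi = 1.1676e+11 * 0.54 * 1.602e-13 / (4*pi*0.7^2)
psi = 0.0016404 W/m^2

0.0016404


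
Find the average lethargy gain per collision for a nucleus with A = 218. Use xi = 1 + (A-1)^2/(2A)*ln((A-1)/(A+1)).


xi = 1 + (A-1)^2/(2A) * ln((A-1)/(A+1))
xi = 1 + (218-1)^2/(2*218) * ln((218-1)/(218 +1))
xi = 0.0091463

0.0091463


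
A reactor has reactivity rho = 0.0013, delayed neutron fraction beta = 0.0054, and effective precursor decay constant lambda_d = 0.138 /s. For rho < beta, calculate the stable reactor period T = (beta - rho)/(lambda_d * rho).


T = (beta - rho) / (lambda_d * rho)
T = (0.0054 - 0.0013) / (0.138 * 0.0013)
T = 22.854 s

22.854


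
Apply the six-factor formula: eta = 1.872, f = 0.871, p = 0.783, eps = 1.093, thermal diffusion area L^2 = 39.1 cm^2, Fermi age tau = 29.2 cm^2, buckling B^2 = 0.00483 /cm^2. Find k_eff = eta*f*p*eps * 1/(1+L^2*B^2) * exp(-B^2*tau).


k_inf = eta*f*p*eps = 1.872*0.871*0.783*1.093 = 1.395423
P_TNL = 1/(1 + L^2*B^2) = 1/(1 + 39.1*0.00483) = 0.8411469
P_FNL = exp(-B^2*tau) = exp(-0.00483*29.2) = 0.8684580
k_eff = k_inf * P_TNL * P_FNL = 1.395423 * 0.8411469 * 0.8684580
k_eff = 1.0194

1.0194


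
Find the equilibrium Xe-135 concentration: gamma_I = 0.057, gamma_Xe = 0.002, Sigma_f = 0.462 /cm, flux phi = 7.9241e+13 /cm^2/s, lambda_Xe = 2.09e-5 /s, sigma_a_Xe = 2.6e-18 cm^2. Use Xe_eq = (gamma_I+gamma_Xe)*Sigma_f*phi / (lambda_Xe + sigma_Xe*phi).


Xe_eq = (gamma_I + gamma_Xe) * Sigma_f * phi / (lambda_Xe + sigma_Xe * phi)
Numerator = (0.057 + 0.002) * 0.462 * 7.9241e+13 = 2.159951e+12
Denominator = 2.09e-5 + 2.6e-18 * 7.9241e+13 = 2.269266e-04
Xe_eq = 2.159951e+12 / 2.269266e-04 = 9.5183e+15 /cm^3

9.5183e+15


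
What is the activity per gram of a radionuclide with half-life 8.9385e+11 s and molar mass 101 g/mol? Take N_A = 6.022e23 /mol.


lambda = ln(2) / t_half = ln(2) / 8.9385e+11 = 7.754625e-13 /s
SA = lambda * N_A / M
SA = 7.754625e-13 * 6.022e23 / 101
SA = 4.6236e+09 Bq/g

4.6236e+09


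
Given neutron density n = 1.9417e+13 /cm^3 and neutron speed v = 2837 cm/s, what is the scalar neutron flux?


phi = n * v
phi = 1.9417e+13 * 2837
phi = 5.5086e+16 /cm^2/s

5.5086e+16


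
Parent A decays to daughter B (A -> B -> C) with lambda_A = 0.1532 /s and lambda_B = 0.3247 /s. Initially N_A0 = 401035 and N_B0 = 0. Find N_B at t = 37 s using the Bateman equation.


N_B(t) = lambda_A * N_A0 / (lambda_B - lambda_A) * [exp(-lambda_A*t) - exp(-lambda_B*t)]
exp(-0.1532*37) = 0.003453386; exp(-0.3247*37) = 6.059399e-06
N_B = 0.1532 * 401035 / (0.3247 - 0.1532) * (0.003453386 - 6.059399e-06)
N_B = 1235.0

1235.0


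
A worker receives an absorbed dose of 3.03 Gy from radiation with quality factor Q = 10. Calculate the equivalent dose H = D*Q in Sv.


H = D * Q
H = 3.03 * 10
H = 30.300 Sv

30.300


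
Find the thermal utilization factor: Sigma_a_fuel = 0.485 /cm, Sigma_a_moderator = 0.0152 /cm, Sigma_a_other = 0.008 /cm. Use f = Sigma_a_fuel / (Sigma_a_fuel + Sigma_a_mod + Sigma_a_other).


f = Sigma_a_fuel / (Sigma_a_fuel + Sigma_a_mod + Sigma_a_other)
f = 0.485 / (0.485 + 0.0152 + 0.008)
f = 0.95435

0.95435


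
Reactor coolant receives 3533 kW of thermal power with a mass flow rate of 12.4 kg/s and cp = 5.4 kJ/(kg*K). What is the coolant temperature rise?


dT = Q / (m_dot * cp)
dT = 3533 / (12.4 * 5.4)
dT = 52.763 C

52.763


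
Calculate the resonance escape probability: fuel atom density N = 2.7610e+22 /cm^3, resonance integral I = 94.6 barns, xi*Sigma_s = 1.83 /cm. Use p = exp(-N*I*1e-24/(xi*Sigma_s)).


p = exp(-N * I * 1e-24 / (xi*Sigma_s))
p = exp(-2.7610e+22 * 94.6 * 1e-24 / 1.83)
p = 0.23996

0.23996


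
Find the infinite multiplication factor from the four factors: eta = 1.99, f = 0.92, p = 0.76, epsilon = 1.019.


k_inf = eta * f * p * epsilon
k_inf = 1.99 * 0.92 * 0.76 * 1.019
k_inf = 1.4178

1.4178


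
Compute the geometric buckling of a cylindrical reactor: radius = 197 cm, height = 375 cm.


B^2 = (2.405/R)^2 + (pi/H)^2
B^2 = (2.405/197)^2 + (pi/375)^2
B^2 = 2.1922e-04 /cm^2

2.1922e-04


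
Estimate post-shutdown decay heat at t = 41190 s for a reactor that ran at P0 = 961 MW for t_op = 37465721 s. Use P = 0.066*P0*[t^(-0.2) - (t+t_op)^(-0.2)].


P/P0 = 0.066 * [t^(-0.2) - (t + t_op)^(-0.2)]
P/P0 = 0.066 * [41190^(-0.2) - (41190 + 37465721)^(-0.2)]
P/P0 = 0.066 * [0.1194103 - 0.03056172] = 0.005864006
P = 961 * 0.005864006 = 5.6353 MW

5.6353


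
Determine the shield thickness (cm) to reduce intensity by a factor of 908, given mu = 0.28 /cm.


x = ln(factor) / mu
x = ln(908) / 0.28
x = 24.326 cm

24.326


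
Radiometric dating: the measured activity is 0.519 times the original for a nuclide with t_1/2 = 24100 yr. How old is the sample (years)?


lambda = ln(2) / t_half = ln(2) / 24100 = 2.876129e-05 /yr
t = -ln(A/A0) / lambda
t = -ln(0.519) / 2.876129e-05
t = 22803 yr

22803


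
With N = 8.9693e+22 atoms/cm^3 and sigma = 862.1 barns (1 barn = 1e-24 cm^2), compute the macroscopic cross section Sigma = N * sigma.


Sigma = N * sigma_barns * 1e-24
Sigma = 8.9693e+22 * 862.1 * 1e-24
Sigma = 77.324 /cm

77.324


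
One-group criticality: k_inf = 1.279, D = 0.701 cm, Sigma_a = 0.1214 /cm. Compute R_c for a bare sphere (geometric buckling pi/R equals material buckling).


L^2 = D / Sigma_a = 0.701 / 0.1214 = 5.774300 cm^2
B_m^2 = (k_inf - 1) / L^2 = (1.279 - 1) / 5.774300 = 0.04831754 /cm^2
For a bare sphere: B_g = pi/R, so R_c = pi / sqrt(B_m^2)
R_c = pi / sqrt(0.04831754) = 14.292 cm

14.292


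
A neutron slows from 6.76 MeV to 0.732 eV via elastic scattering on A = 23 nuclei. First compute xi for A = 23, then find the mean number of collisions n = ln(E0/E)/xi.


xi = 1 + (A-1)^2/(2A)*ln((A-1)/(A+1)) = 0.08448899 (for A = 23)
n = ln(E0/E) / xi
n = ln(6.76e6 / 0.732) / 0.08448899
n = ln(9.234973e+06) / 0.08448899 = 189.83

189.83
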